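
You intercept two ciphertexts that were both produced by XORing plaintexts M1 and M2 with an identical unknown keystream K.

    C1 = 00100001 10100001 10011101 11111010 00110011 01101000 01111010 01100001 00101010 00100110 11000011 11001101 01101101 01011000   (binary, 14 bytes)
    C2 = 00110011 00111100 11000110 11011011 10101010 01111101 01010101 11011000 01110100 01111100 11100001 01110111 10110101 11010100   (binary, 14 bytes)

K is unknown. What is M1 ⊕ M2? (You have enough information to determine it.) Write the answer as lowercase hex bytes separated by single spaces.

12 9d 5b 21 99 15 2f b9 5e 5a 22 ba d8 8c

C1 ⊕ C2 = (M1 ⊕ K) ⊕ (M2 ⊕ K) = M1 ⊕ M2 — the shared key cancels under XOR.
 33 XOR  51 =  18
161 XOR  60 = 157
157 XOR 198 =  91
250 XOR 219 =  33
 51 XOR 170 = 153
104 XOR 125 =  21
122 XOR  85 =  47
 97 XOR 216 = 185
 42 XOR 116 =  94
 38 XOR 124 =  90
195 XOR 225 =  34
205 XOR 119 = 186
109 XOR 181 = 216
 88 XOR 212 = 140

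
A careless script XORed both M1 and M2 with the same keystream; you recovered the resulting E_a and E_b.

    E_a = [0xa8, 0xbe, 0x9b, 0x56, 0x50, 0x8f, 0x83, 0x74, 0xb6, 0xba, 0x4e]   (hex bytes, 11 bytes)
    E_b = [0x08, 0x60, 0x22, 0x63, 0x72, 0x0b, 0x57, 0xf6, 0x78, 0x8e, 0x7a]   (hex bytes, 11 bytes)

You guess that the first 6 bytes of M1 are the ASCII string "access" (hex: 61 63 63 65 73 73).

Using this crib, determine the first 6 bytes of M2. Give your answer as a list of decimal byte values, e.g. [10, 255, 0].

First, E_a ⊕ E_b = (M1 ⊕ K) ⊕ (M2 ⊕ K) = M1 ⊕ M2, so the key drops out. Then M2 = (M1 ⊕ M2) ⊕ M1 over the first 6 bytes.
byte 0: (a8 ⊕ 08) ⊕ 61 = a0 ⊕ 61 = c1
byte 1: (be ⊕ 60) ⊕ 63 = de ⊕ 63 = bd
byte 2: (9b ⊕ 22) ⊕ 63 = b9 ⊕ 63 = da
byte 3: (56 ⊕ 63) ⊕ 65 = 35 ⊕ 65 = 50
byte 4: (50 ⊕ 72) ⊕ 73 = 22 ⊕ 73 = 51
byte 5: (8f ⊕ 0b) ⊕ 73 = 84 ⊕ 73 = f7

[193, 189, 218, 80, 81, 247]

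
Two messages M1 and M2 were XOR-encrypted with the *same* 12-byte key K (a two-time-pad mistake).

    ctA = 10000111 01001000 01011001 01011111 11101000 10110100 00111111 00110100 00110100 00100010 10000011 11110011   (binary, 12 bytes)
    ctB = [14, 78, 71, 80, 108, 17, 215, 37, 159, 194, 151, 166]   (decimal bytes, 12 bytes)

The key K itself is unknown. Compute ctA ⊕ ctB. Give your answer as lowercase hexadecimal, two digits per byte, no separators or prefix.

ctA ⊕ ctB = (M1 ⊕ K) ⊕ (M2 ⊕ K) = M1 ⊕ M2 — the shared key cancels under XOR.
87 xor 0e = 89
48 xor 4e = 06
59 xor 47 = 1e
5f xor 50 = 0f
e8 xor 6c = 84
b4 xor 11 = a5
3f xor d7 = e8
34 xor 25 = 11
34 xor 9f = ab
22 xor c2 = e0
83 xor 97 = 14
f3 xor a6 = 55

89061e0f84a5e811abe01455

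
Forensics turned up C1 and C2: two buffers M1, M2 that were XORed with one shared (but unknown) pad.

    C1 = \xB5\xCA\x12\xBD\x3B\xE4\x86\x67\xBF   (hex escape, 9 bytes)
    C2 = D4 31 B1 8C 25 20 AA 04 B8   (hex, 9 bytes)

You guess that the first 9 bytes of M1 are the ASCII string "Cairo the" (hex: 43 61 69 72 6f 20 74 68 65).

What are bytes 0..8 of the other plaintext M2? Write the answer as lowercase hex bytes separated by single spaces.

First, C1 ⊕ C2 = (M1 ⊕ K) ⊕ (M2 ⊕ K) = M1 ⊕ M2, so the key drops out. Then M2 = (M1 ⊕ M2) ⊕ M1 over the first 9 bytes.
byte 0: (b5 ⊕ d4) ⊕ 43 = 61 ⊕ 43 = 22
byte 1: (ca ⊕ 31) ⊕ 61 = fb ⊕ 61 = 9a
byte 2: (12 ⊕ b1) ⊕ 69 = a3 ⊕ 69 = ca
byte 3: (bd ⊕ 8c) ⊕ 72 = 31 ⊕ 72 = 43
byte 4: (3b ⊕ 25) ⊕ 6f = 1e ⊕ 6f = 71
byte 5: (e4 ⊕ 20) ⊕ 20 = c4 ⊕ 20 = e4
byte 6: (86 ⊕ aa) ⊕ 74 = 2c ⊕ 74 = 58
byte 7: (67 ⊕ 04) ⊕ 68 = 63 ⊕ 68 = 0b
byte 8: (bf ⊕ b8) ⊕ 65 = 07 ⊕ 65 = 62

22 9a ca 43 71 e4 58 0b 62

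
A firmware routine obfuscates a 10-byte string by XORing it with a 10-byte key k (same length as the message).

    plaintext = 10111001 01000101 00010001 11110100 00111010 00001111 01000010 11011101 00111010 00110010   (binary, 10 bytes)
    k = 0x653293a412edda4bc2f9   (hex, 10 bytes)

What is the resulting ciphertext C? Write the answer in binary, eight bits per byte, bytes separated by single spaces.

185 xor 101 = 220
 69 xor  50 = 119
 17 xor 147 = 130
244 xor 164 =  80
 58 xor  18 =  40
 15 xor 237 = 226
 66 xor 218 = 152
221 xor  75 = 150
 58 xor 194 = 248
 50 xor 249 = 203

11011100 01110111 10000010 01010000 00101000 11100010 10011000 10010110 11111000 11001011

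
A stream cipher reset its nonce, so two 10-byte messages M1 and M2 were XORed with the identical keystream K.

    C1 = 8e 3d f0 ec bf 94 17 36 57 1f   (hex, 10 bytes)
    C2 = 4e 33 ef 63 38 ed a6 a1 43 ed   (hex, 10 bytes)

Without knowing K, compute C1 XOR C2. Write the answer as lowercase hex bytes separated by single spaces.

c0 0e 1f 8f 87 79 b1 97 14 f2

C1 ⊕ C2 = (M1 ⊕ K) ⊕ (M2 ⊕ K) = M1 ⊕ M2 — the shared key cancels under XOR.
142 ⊕  78 = 192
 61 ⊕  51 =  14
240 ⊕ 239 =  31
236 ⊕  99 = 143
191 ⊕  56 = 135
148 ⊕ 237 = 121
 23 ⊕ 166 = 177
 54 ⊕ 161 = 151
 87 ⊕  67 =  20
 31 ⊕ 237 = 242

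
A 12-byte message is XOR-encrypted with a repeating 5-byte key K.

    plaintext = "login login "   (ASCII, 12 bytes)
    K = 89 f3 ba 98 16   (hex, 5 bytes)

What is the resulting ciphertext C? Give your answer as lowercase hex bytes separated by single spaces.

e5 9c dd f1 78 a9 9f d5 ff 7f e7 d3

The 5-byte key repeats, so the effective keystream is 89 f3 ba 98 16 89 f3 ba 98 16 89 f3.
byte 0: 01101100 XOR 10001001 = 11100101
byte 1: 01101111 XOR 11110011 = 10011100
byte 2: 01100111 XOR 10111010 = 11011101
byte 3: 01101001 XOR 10011000 = 11110001
byte 4: 01101110 XOR 00010110 = 01111000
byte 5: 00100000 XOR 10001001 = 10101001
byte 6: 01101100 XOR 11110011 = 10011111
byte 7: 01101111 XOR 10111010 = 11010101
byte 8: 01100111 XOR 10011000 = 11111111
byte 9: 01101001 XOR 00010110 = 01111111
byte 10: 01101110 XOR 10001001 = 11100111
byte 11: 00100000 XOR 11110011 = 11010011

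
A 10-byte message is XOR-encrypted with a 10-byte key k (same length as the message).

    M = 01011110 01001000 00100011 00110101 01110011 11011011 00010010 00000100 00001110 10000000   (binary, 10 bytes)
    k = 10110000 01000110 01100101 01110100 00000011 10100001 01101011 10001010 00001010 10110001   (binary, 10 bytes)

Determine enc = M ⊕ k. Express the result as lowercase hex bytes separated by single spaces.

5e ⊕ b0 = ee
48 ⊕ 46 = 0e
23 ⊕ 65 = 46
35 ⊕ 74 = 41
73 ⊕ 03 = 70
db ⊕ a1 = 7a
12 ⊕ 6b = 79
04 ⊕ 8a = 8e
0e ⊕ 0a = 04
80 ⊕ b1 = 31

ee 0e 46 41 70 7a 79 8e 04 31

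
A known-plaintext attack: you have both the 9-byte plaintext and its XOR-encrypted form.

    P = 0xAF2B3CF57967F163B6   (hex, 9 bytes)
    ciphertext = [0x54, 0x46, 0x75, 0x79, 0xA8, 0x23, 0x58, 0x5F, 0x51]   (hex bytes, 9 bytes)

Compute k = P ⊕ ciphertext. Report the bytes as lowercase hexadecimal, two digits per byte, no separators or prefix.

fb6d498cd144a93ce7

Since ciphertext = P ⊕ k, XORing both sides with P gives k = P ⊕ ciphertext.
byte 0: 175 XOR  84 = 251
byte 1:  43 XOR  70 = 109
byte 2:  60 XOR 117 =  73
byte 3: 245 XOR 121 = 140
byte 4: 121 XOR 168 = 209
byte 5: 103 XOR  35 =  68
byte 6: 241 XOR  88 = 169
byte 7:  99 XOR  95 =  60
byte 8: 182 XOR  81 = 231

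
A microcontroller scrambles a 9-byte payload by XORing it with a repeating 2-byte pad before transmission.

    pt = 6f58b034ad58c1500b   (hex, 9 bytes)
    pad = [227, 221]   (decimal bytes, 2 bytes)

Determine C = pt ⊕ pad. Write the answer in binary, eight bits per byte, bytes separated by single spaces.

The 2-byte key repeats, so the effective keystream is e3 dd e3 dd e3 dd e3 dd e3.
byte 0: 111 ^ 227 = 140
byte 1:  88 ^ 221 = 133
byte 2: 176 ^ 227 =  83
byte 3:  52 ^ 221 = 233
byte 4: 173 ^ 227 =  78
byte 5:  88 ^ 221 = 133
byte 6: 193 ^ 227 =  34
byte 7:  80 ^ 221 = 141
byte 8:  11 ^ 227 = 232

10001100 10000101 01010011 11101001 01001110 10000101 00100010 10001101 11101000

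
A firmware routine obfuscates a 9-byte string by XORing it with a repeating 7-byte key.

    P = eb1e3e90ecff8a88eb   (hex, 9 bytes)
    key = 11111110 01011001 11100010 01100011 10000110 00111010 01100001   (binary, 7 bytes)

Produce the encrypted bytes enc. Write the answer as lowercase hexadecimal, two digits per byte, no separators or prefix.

1547dcf36ac5eb76b2

The 7-byte key repeats, so the effective keystream is fe 59 e2 63 86 3a 61 fe 59.
byte 0: eb ⊕ fe = 15
byte 1: 1e ⊕ 59 = 47
byte 2: 3e ⊕ e2 = dc
byte 3: 90 ⊕ 63 = f3
byte 4: ec ⊕ 86 = 6a
byte 5: ff ⊕ 3a = c5
byte 6: 8a ⊕ 61 = eb
byte 7: 88 ⊕ fe = 76
byte 8: eb ⊕ 59 = b2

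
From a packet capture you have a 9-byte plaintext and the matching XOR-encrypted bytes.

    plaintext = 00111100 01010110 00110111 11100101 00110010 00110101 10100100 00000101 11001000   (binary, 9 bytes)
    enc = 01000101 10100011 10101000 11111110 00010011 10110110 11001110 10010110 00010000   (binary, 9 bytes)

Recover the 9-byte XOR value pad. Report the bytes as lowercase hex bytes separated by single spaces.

Since enc = plaintext ⊕ pad, XORing both sides with plaintext gives pad = plaintext ⊕ enc.
3c xor 45 = 79
56 xor a3 = f5
37 xor a8 = 9f
e5 xor fe = 1b
32 xor 13 = 21
35 xor b6 = 83
a4 xor ce = 6a
05 xor 96 = 93
c8 xor 10 = d8

79 f5 9f 1b 21 83 6a 93 d8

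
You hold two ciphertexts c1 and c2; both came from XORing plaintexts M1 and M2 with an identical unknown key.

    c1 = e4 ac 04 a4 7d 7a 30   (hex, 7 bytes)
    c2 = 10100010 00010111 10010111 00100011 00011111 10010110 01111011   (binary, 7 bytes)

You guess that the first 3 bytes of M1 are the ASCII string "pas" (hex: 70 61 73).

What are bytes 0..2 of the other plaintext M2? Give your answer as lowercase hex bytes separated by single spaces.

36 da e0

First, c1 ⊕ c2 = (M1 ⊕ K) ⊕ (M2 ⊕ K) = M1 ⊕ M2, so the key drops out. Then M2 = (M1 ⊕ M2) ⊕ M1 over the first 3 bytes.
byte 0: (e4 XOR a2) XOR 70 = 46 XOR 70 = 36
byte 1: (ac XOR 17) XOR 61 = bb XOR 61 = da
byte 2: (04 XOR 97) XOR 73 = 93 XOR 73 = e0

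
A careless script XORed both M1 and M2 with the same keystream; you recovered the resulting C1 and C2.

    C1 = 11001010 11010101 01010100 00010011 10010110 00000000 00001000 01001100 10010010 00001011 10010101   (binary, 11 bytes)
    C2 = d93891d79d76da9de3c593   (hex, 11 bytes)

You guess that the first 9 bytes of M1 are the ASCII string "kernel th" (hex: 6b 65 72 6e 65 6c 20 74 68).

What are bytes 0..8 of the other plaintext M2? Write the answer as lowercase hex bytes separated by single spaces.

First, C1 ⊕ C2 = (M1 ⊕ K) ⊕ (M2 ⊕ K) = M1 ⊕ M2, so the key drops out. Then M2 = (M1 ⊕ M2) ⊕ M1 over the first 9 bytes.
byte 0: (ca ⊕ d9) ⊕ 6b = 13 ⊕ 6b = 78
byte 1: (d5 ⊕ 38) ⊕ 65 = ed ⊕ 65 = 88
byte 2: (54 ⊕ 91) ⊕ 72 = c5 ⊕ 72 = b7
byte 3: (13 ⊕ d7) ⊕ 6e = c4 ⊕ 6e = aa
byte 4: (96 ⊕ 9d) ⊕ 65 = 0b ⊕ 65 = 6e
byte 5: (00 ⊕ 76) ⊕ 6c = 76 ⊕ 6c = 1a
byte 6: (08 ⊕ da) ⊕ 20 = d2 ⊕ 20 = f2
byte 7: (4c ⊕ 9d) ⊕ 74 = d1 ⊕ 74 = a5
byte 8: (92 ⊕ e3) ⊕ 68 = 71 ⊕ 68 = 19

78 88 b7 aa 6e 1a f2 a5 19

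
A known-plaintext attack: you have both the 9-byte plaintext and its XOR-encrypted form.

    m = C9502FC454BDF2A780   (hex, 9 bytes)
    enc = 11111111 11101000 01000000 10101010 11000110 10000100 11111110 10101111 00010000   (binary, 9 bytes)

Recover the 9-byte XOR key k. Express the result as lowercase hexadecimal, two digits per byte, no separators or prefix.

Since enc = m ⊕ k, XORing both sides with m gives k = m ⊕ enc.
c9 XOR ff = 36
50 XOR e8 = b8
2f XOR 40 = 6f
c4 XOR aa = 6e
54 XOR c6 = 92
bd XOR 84 = 39
f2 XOR fe = 0c
a7 XOR af = 08
80 XOR 10 = 90

36b86f6e92390c0890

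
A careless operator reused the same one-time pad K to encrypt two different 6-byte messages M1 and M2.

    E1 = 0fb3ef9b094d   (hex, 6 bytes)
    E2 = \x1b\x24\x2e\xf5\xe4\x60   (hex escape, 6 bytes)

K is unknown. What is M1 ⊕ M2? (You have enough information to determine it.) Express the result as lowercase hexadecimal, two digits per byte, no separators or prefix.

1497c16eed2d

E1 ⊕ E2 = (M1 ⊕ K) ⊕ (M2 ⊕ K) = M1 ⊕ M2 — the shared key cancels under XOR.
byte 0:  15 XOR  27 =  20
byte 1: 179 XOR  36 = 151
byte 2: 239 XOR  46 = 193
byte 3: 155 XOR 245 = 110
byte 4:   9 XOR 228 = 237
byte 5:  77 XOR  96 =  45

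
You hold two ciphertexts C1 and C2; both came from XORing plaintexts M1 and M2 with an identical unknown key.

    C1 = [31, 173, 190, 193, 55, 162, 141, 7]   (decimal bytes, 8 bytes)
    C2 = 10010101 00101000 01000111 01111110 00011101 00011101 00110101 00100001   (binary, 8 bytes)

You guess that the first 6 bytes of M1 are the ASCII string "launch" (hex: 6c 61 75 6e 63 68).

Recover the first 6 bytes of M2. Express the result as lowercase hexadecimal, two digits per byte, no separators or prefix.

First, C1 ⊕ C2 = (M1 ⊕ K) ⊕ (M2 ⊕ K) = M1 ⊕ M2, so the key drops out. Then M2 = (M1 ⊕ M2) ⊕ M1 over the first 6 bytes.
byte 0: (1f ^ 95) ^ 6c = 8a ^ 6c = e6
byte 1: (ad ^ 28) ^ 61 = 85 ^ 61 = e4
byte 2: (be ^ 47) ^ 75 = f9 ^ 75 = 8c
byte 3: (c1 ^ 7e) ^ 6e = bf ^ 6e = d1
byte 4: (37 ^ 1d) ^ 63 = 2a ^ 63 = 49
byte 5: (a2 ^ 1d) ^ 68 = bf ^ 68 = d7

e6e48cd149d7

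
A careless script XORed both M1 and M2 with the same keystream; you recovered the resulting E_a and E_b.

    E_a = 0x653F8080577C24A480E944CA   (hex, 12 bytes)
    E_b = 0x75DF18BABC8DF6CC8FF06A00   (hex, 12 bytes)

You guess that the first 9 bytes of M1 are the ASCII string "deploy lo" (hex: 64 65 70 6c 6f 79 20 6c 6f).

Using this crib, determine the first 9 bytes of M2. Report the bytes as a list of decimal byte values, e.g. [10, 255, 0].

First, E_a ⊕ E_b = (M1 ⊕ K) ⊕ (M2 ⊕ K) = M1 ⊕ M2, so the key drops out. Then M2 = (M1 ⊕ M2) ⊕ M1 over the first 9 bytes.
byte 0: (65 ^ 75) ^ 64 = 10 ^ 64 = 74
byte 1: (3f ^ df) ^ 65 = e0 ^ 65 = 85
byte 2: (80 ^ 18) ^ 70 = 98 ^ 70 = e8
byte 3: (80 ^ ba) ^ 6c = 3a ^ 6c = 56
byte 4: (57 ^ bc) ^ 6f = eb ^ 6f = 84
byte 5: (7c ^ 8d) ^ 79 = f1 ^ 79 = 88
byte 6: (24 ^ f6) ^ 20 = d2 ^ 20 = f2
byte 7: (a4 ^ cc) ^ 6c = 68 ^ 6c = 04
byte 8: (80 ^ 8f) ^ 6f = 0f ^ 6f = 60

[116, 133, 232, 86, 132, 136, 242, 4, 96]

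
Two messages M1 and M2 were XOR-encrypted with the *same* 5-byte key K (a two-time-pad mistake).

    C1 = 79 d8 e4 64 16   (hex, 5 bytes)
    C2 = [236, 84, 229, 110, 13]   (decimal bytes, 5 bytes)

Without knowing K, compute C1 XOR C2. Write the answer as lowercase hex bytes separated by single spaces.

95 8c 01 0a 1b

C1 ⊕ C2 = (M1 ⊕ K) ⊕ (M2 ⊕ K) = M1 ⊕ M2 — the shared key cancels under XOR.
121 ^ 236 = 149
216 ^  84 = 140
228 ^ 229 =   1
100 ^ 110 =  10
 22 ^  13 =  27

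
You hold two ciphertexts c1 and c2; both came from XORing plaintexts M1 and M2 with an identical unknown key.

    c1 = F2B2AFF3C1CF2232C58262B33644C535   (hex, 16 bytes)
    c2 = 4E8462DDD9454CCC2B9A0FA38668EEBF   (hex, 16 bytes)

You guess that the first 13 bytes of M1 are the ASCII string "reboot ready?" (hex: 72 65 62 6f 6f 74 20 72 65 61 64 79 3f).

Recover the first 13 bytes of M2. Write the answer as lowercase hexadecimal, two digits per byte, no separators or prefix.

ce53af4177fe4e8c8b7909698f

First, c1 ⊕ c2 = (M1 ⊕ K) ⊕ (M2 ⊕ K) = M1 ⊕ M2, so the key drops out. Then M2 = (M1 ⊕ M2) ⊕ M1 over the first 13 bytes.
byte 0: (f2 XOR 4e) XOR 72 = bc XOR 72 = ce
byte 1: (b2 XOR 84) XOR 65 = 36 XOR 65 = 53
byte 2: (af XOR 62) XOR 62 = cd XOR 62 = af
byte 3: (f3 XOR dd) XOR 6f = 2e XOR 6f = 41
byte 4: (c1 XOR d9) XOR 6f = 18 XOR 6f = 77
byte 5: (cf XOR 45) XOR 74 = 8a XOR 74 = fe
byte 6: (22 XOR 4c) XOR 20 = 6e XOR 20 = 4e
byte 7: (32 XOR cc) XOR 72 = fe XOR 72 = 8c
byte 8: (c5 XOR 2b) XOR 65 = ee XOR 65 = 8b
byte 9: (82 XOR 9a) XOR 61 = 18 XOR 61 = 79
byte 10: (62 XOR 0f) XOR 64 = 6d XOR 64 = 09
byte 11: (b3 XOR a3) XOR 79 = 10 XOR 79 = 69
byte 12: (36 XOR 86) XOR 3f = b0 XOR 3f = 8f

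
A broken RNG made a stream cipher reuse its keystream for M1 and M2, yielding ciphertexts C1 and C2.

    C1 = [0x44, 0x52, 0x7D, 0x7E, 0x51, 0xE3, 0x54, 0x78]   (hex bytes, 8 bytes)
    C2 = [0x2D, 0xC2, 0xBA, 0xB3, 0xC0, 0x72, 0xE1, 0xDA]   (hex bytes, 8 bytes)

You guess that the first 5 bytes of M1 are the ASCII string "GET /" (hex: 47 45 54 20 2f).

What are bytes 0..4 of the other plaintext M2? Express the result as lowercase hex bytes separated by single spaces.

2e d5 93 ed be

First, C1 ⊕ C2 = (M1 ⊕ K) ⊕ (M2 ⊕ K) = M1 ⊕ M2, so the key drops out. Then M2 = (M1 ⊕ M2) ⊕ M1 over the first 5 bytes.
byte 0: (44 ⊕ 2d) ⊕ 47 = 69 ⊕ 47 = 2e
byte 1: (52 ⊕ c2) ⊕ 45 = 90 ⊕ 45 = d5
byte 2: (7d ⊕ ba) ⊕ 54 = c7 ⊕ 54 = 93
byte 3: (7e ⊕ b3) ⊕ 20 = cd ⊕ 20 = ed
byte 4: (51 ⊕ c0) ⊕ 2f = 91 ⊕ 2f = be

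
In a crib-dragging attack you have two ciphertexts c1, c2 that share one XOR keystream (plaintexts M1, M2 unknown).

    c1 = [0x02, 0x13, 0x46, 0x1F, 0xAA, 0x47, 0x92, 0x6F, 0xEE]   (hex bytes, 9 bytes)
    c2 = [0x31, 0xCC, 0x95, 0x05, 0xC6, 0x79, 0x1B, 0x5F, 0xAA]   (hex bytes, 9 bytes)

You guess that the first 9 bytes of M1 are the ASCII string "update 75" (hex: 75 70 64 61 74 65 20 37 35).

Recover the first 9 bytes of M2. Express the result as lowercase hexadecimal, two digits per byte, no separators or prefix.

46afb77b185ba90771

First, c1 ⊕ c2 = (M1 ⊕ K) ⊕ (M2 ⊕ K) = M1 ⊕ M2, so the key drops out. Then M2 = (M1 ⊕ M2) ⊕ M1 over the first 9 bytes.
byte 0: (02 XOR 31) XOR 75 = 33 XOR 75 = 46
byte 1: (13 XOR cc) XOR 70 = df XOR 70 = af
byte 2: (46 XOR 95) XOR 64 = d3 XOR 64 = b7
byte 3: (1f XOR 05) XOR 61 = 1a XOR 61 = 7b
byte 4: (aa XOR c6) XOR 74 = 6c XOR 74 = 18
byte 5: (47 XOR 79) XOR 65 = 3e XOR 65 = 5b
byte 6: (92 XOR 1b) XOR 20 = 89 XOR 20 = a9
byte 7: (6f XOR 5f) XOR 37 = 30 XOR 37 = 07
byte 8: (ee XOR aa) XOR 35 = 44 XOR 35 = 71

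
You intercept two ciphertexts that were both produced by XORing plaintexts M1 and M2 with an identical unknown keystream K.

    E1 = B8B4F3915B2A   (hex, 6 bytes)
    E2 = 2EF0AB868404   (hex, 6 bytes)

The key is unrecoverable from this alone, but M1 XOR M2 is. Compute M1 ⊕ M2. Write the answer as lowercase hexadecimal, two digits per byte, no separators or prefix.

96445817df2e

E1 ⊕ E2 = (M1 ⊕ K) ⊕ (M2 ⊕ K) = M1 ⊕ M2 — the shared key cancels under XOR.
byte 0: b8 xor 2e = 96
byte 1: b4 xor f0 = 44
byte 2: f3 xor ab = 58
byte 3: 91 xor 86 = 17
byte 4: 5b xor 84 = df
byte 5: 2a xor 04 = 2e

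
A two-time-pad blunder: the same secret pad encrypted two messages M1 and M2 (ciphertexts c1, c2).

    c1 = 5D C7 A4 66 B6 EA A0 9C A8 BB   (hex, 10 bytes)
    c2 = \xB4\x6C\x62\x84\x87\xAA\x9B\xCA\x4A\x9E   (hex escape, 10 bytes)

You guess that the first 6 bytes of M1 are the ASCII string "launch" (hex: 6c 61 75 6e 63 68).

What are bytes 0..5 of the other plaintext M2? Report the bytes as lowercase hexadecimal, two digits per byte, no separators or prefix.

First, c1 ⊕ c2 = (M1 ⊕ K) ⊕ (M2 ⊕ K) = M1 ⊕ M2, so the key drops out. Then M2 = (M1 ⊕ M2) ⊕ M1 over the first 6 bytes.
byte 0: (5d ⊕ b4) ⊕ 6c = e9 ⊕ 6c = 85
byte 1: (c7 ⊕ 6c) ⊕ 61 = ab ⊕ 61 = ca
byte 2: (a4 ⊕ 62) ⊕ 75 = c6 ⊕ 75 = b3
byte 3: (66 ⊕ 84) ⊕ 6e = e2 ⊕ 6e = 8c
byte 4: (b6 ⊕ 87) ⊕ 63 = 31 ⊕ 63 = 52
byte 5: (ea ⊕ aa) ⊕ 68 = 40 ⊕ 68 = 28

85cab38c5228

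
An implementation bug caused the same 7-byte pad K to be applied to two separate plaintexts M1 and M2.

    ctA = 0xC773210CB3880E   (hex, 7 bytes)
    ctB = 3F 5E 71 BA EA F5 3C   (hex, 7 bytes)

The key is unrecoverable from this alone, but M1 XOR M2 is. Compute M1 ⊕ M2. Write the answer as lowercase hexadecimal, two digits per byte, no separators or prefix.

ctA ⊕ ctB = (M1 ⊕ K) ⊕ (M2 ⊕ K) = M1 ⊕ M2 — the shared key cancels under XOR.
11000111 ⊕ 00111111 = 11111000
01110011 ⊕ 01011110 = 00101101
00100001 ⊕ 01110001 = 01010000
00001100 ⊕ 10111010 = 10110110
10110011 ⊕ 11101010 = 01011001
10001000 ⊕ 11110101 = 01111101
00001110 ⊕ 00111100 = 00110010

f82d50b6597d32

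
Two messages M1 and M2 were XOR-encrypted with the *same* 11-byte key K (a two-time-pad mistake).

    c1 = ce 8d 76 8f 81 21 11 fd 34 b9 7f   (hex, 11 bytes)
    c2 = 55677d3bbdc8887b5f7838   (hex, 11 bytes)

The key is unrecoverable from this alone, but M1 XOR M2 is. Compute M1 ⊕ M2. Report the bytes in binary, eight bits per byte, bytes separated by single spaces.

c1 ⊕ c2 = (M1 ⊕ K) ⊕ (M2 ⊕ K) = M1 ⊕ M2 — the shared key cancels under XOR.
byte 0: ce xor 55 = 9b
byte 1: 8d xor 67 = ea
byte 2: 76 xor 7d = 0b
byte 3: 8f xor 3b = b4
byte 4: 81 xor bd = 3c
byte 5: 21 xor c8 = e9
byte 6: 11 xor 88 = 99
byte 7: fd xor 7b = 86
byte 8: 34 xor 5f = 6b
byte 9: b9 xor 78 = c1
byte 10: 7f xor 38 = 47

10011011 11101010 00001011 10110100 00111100 11101001 10011001 10000110 01101011 11000001 01000111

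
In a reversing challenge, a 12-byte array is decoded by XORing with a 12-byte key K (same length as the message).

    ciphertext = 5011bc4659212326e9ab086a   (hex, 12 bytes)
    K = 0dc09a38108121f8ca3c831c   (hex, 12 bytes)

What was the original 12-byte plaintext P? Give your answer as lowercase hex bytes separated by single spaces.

XOR is its own inverse, so applying the key byte-wise gives the result directly.
byte 0: 50 ^ 0d = 5d
byte 1: 11 ^ c0 = d1
byte 2: bc ^ 9a = 26
byte 3: 46 ^ 38 = 7e
byte 4: 59 ^ 10 = 49
byte 5: 21 ^ 81 = a0
byte 6: 23 ^ 21 = 02
byte 7: 26 ^ f8 = de
byte 8: e9 ^ ca = 23
byte 9: ab ^ 3c = 97
byte 10: 08 ^ 83 = 8b
byte 11: 6a ^ 1c = 76

5d d1 26 7e 49 a0 02 de 23 97 8b 76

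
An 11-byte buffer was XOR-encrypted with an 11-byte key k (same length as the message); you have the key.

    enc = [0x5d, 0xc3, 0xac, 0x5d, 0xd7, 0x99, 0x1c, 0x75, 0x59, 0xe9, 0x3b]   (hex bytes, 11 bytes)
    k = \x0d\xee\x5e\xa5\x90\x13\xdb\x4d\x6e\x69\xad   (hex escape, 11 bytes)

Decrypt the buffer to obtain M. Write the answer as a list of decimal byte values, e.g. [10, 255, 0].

XOR is its own inverse, so applying the key byte-wise gives the result directly.
5d xor 0d = 50
c3 xor ee = 2d
ac xor 5e = f2
5d xor a5 = f8
d7 xor 90 = 47
99 xor 13 = 8a
1c xor db = c7
75 xor 4d = 38
59 xor 6e = 37
e9 xor 69 = 80
3b xor ad = 96

[80, 45, 242, 248, 71, 138, 199, 56, 55, 128, 150]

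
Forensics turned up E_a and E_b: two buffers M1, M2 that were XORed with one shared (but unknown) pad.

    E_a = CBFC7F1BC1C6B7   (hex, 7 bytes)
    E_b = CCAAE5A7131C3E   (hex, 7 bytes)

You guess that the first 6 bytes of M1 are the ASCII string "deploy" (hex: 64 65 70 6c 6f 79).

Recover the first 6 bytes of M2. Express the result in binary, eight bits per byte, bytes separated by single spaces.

First, E_a ⊕ E_b = (M1 ⊕ K) ⊕ (M2 ⊕ K) = M1 ⊕ M2, so the key drops out. Then M2 = (M1 ⊕ M2) ⊕ M1 over the first 6 bytes.
byte 0: (cb ^ cc) ^ 64 = 07 ^ 64 = 63
byte 1: (fc ^ aa) ^ 65 = 56 ^ 65 = 33
byte 2: (7f ^ e5) ^ 70 = 9a ^ 70 = ea
byte 3: (1b ^ a7) ^ 6c = bc ^ 6c = d0
byte 4: (c1 ^ 13) ^ 6f = d2 ^ 6f = bd
byte 5: (c6 ^ 1c) ^ 79 = da ^ 79 = a3

01100011 00110011 11101010 11010000 10111101 10100011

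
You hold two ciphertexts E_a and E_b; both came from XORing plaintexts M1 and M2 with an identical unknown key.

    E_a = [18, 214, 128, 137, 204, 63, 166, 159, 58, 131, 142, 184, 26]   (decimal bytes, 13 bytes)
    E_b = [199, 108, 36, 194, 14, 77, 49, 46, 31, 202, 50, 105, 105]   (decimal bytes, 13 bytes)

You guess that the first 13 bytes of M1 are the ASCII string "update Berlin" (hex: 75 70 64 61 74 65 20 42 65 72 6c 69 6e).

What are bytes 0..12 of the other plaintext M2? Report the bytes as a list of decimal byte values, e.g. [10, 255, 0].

[160, 202, 192, 42, 182, 23, 183, 243, 64, 59, 208, 184, 29]

First, E_a ⊕ E_b = (M1 ⊕ K) ⊕ (M2 ⊕ K) = M1 ⊕ M2, so the key drops out. Then M2 = (M1 ⊕ M2) ⊕ M1 over the first 13 bytes.
byte 0: (12 ⊕ c7) ⊕ 75 = d5 ⊕ 75 = a0
byte 1: (d6 ⊕ 6c) ⊕ 70 = ba ⊕ 70 = ca
byte 2: (80 ⊕ 24) ⊕ 64 = a4 ⊕ 64 = c0
byte 3: (89 ⊕ c2) ⊕ 61 = 4b ⊕ 61 = 2a
byte 4: (cc ⊕ 0e) ⊕ 74 = c2 ⊕ 74 = b6
byte 5: (3f ⊕ 4d) ⊕ 65 = 72 ⊕ 65 = 17
byte 6: (a6 ⊕ 31) ⊕ 20 = 97 ⊕ 20 = b7
byte 7: (9f ⊕ 2e) ⊕ 42 = b1 ⊕ 42 = f3
byte 8: (3a ⊕ 1f) ⊕ 65 = 25 ⊕ 65 = 40
byte 9: (83 ⊕ ca) ⊕ 72 = 49 ⊕ 72 = 3b
byte 10: (8e ⊕ 32) ⊕ 6c = bc ⊕ 6c = d0
byte 11: (b8 ⊕ 69) ⊕ 69 = d1 ⊕ 69 = b8
byte 12: (1a ⊕ 69) ⊕ 6e = 73 ⊕ 6e = 1d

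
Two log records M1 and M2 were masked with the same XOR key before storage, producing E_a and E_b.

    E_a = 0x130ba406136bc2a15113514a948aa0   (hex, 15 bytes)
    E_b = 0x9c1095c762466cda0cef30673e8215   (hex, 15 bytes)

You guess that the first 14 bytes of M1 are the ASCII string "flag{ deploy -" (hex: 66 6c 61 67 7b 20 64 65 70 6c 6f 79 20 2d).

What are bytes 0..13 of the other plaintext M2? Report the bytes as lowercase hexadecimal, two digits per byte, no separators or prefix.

e97750a60a0dca1e2d900e548a25

First, E_a ⊕ E_b = (M1 ⊕ K) ⊕ (M2 ⊕ K) = M1 ⊕ M2, so the key drops out. Then M2 = (M1 ⊕ M2) ⊕ M1 over the first 14 bytes.
byte 0: (13 XOR 9c) XOR 66 = 8f XOR 66 = e9
byte 1: (0b XOR 10) XOR 6c = 1b XOR 6c = 77
byte 2: (a4 XOR 95) XOR 61 = 31 XOR 61 = 50
byte 3: (06 XOR c7) XOR 67 = c1 XOR 67 = a6
byte 4: (13 XOR 62) XOR 7b = 71 XOR 7b = 0a
byte 5: (6b XOR 46) XOR 20 = 2d XOR 20 = 0d
byte 6: (c2 XOR 6c) XOR 64 = ae XOR 64 = ca
byte 7: (a1 XOR da) XOR 65 = 7b XOR 65 = 1e
byte 8: (51 XOR 0c) XOR 70 = 5d XOR 70 = 2d
byte 9: (13 XOR ef) XOR 6c = fc XOR 6c = 90
byte 10: (51 XOR 30) XOR 6f = 61 XOR 6f = 0e
byte 11: (4a XOR 67) XOR 79 = 2d XOR 79 = 54
byte 12: (94 XOR 3e) XOR 20 = aa XOR 20 = 8a
byte 13: (8a XOR 82) XOR 2d = 08 XOR 2d = 25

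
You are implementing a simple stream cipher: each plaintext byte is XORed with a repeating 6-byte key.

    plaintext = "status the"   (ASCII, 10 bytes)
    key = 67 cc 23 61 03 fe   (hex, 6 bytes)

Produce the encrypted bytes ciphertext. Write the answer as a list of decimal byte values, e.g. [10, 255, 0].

[20, 184, 66, 21, 118, 141, 71, 184, 75, 4]

The 6-byte key repeats, so the effective keystream is 67 cc 23 61 03 fe 67 cc 23 61.
byte 0: 73 xor 67 = 14
byte 1: 74 xor cc = b8
byte 2: 61 xor 23 = 42
byte 3: 74 xor 61 = 15
byte 4: 75 xor 03 = 76
byte 5: 73 xor fe = 8d
byte 6: 20 xor 67 = 47
byte 7: 74 xor cc = b8
byte 8: 68 xor 23 = 4b
byte 9: 65 xor 61 = 04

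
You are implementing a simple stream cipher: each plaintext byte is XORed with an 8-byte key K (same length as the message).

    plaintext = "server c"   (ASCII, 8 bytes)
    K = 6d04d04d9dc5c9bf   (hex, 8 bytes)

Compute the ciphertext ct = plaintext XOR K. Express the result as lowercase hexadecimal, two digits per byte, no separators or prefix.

1e61a23bf8b7e9dc

byte 0: 115 XOR 109 =  30
byte 1: 101 XOR   4 =  97
byte 2: 114 XOR 208 = 162
byte 3: 118 XOR  77 =  59
byte 4: 101 XOR 157 = 248
byte 5: 114 XOR 197 = 183
byte 6:  32 XOR 201 = 233
byte 7:  99 XOR 191 = 220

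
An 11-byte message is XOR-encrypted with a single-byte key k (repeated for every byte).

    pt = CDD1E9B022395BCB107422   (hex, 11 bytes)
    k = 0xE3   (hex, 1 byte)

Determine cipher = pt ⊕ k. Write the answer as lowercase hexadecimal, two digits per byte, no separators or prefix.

The 1-byte key repeats, so the effective keystream is e3 e3 e3 e3 e3 e3 e3 e3 e3 e3 e3.
byte 0: cd ^ e3 = 2e
byte 1: d1 ^ e3 = 32
byte 2: e9 ^ e3 = 0a
byte 3: b0 ^ e3 = 53
byte 4: 22 ^ e3 = c1
byte 5: 39 ^ e3 = da
byte 6: 5b ^ e3 = b8
byte 7: cb ^ e3 = 28
byte 8: 10 ^ e3 = f3
byte 9: 74 ^ e3 = 97
byte 10: 22 ^ e3 = c1

2e320a53c1dab828f397c1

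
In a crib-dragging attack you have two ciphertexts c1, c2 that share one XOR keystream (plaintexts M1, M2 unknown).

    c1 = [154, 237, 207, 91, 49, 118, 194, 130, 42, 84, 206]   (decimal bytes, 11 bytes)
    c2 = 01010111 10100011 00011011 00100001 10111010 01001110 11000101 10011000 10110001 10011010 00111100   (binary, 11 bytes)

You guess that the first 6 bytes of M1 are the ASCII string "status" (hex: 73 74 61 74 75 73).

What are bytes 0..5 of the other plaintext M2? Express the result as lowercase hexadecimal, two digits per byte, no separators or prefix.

be3ab50efe4b

First, c1 ⊕ c2 = (M1 ⊕ K) ⊕ (M2 ⊕ K) = M1 ⊕ M2, so the key drops out. Then M2 = (M1 ⊕ M2) ⊕ M1 over the first 6 bytes.
byte 0: (9a ⊕ 57) ⊕ 73 = cd ⊕ 73 = be
byte 1: (ed ⊕ a3) ⊕ 74 = 4e ⊕ 74 = 3a
byte 2: (cf ⊕ 1b) ⊕ 61 = d4 ⊕ 61 = b5
byte 3: (5b ⊕ 21) ⊕ 74 = 7a ⊕ 74 = 0e
byte 4: (31 ⊕ ba) ⊕ 75 = 8b ⊕ 75 = fe
byte 5: (76 ⊕ 4e) ⊕ 73 = 38 ⊕ 73 = 4b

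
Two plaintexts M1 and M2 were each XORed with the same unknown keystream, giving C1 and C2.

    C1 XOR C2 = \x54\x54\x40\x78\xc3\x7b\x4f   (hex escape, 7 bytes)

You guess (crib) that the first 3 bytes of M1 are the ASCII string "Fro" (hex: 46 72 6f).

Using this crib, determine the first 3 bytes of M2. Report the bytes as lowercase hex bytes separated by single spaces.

12 26 2f

Since C1 ⊕ C2 = M1 ⊕ M2, XORing with the guessed M1 bytes yields the corresponding M2 bytes: M2 = (C1 ⊕ C2) ⊕ M1.
54 xor 46 = 12
54 xor 72 = 26
40 xor 6f = 2f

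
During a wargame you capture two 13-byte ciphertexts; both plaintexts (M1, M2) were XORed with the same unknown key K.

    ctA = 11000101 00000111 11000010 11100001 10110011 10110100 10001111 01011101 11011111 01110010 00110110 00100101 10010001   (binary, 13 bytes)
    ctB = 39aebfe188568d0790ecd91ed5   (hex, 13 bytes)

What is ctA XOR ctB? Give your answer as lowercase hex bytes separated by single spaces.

fc a9 7d 00 3b e2 02 5a 4f 9e ef 3b 44

ctA ⊕ ctB = (M1 ⊕ K) ⊕ (M2 ⊕ K) = M1 ⊕ M2 — the shared key cancels under XOR.
11000101 XOR 00111001 = 11111100
00000111 XOR 10101110 = 10101001
11000010 XOR 10111111 = 01111101
11100001 XOR 11100001 = 00000000
10110011 XOR 10001000 = 00111011
10110100 XOR 01010110 = 11100010
10001111 XOR 10001101 = 00000010
01011101 XOR 00000111 = 01011010
11011111 XOR 10010000 = 01001111
01110010 XOR 11101100 = 10011110
00110110 XOR 11011001 = 11101111
00100101 XOR 00011110 = 00111011
10010001 XOR 11010101 = 01000100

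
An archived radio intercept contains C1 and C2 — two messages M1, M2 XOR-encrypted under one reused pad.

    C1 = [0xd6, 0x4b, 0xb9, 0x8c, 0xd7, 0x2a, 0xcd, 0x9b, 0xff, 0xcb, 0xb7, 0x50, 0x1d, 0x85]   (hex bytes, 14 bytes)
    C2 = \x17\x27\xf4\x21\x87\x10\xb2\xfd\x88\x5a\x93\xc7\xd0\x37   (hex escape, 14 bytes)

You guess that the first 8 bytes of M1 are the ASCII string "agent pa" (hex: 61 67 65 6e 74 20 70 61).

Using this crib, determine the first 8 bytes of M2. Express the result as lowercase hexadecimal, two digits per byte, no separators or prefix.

a00b28c3241a0f07

First, C1 ⊕ C2 = (M1 ⊕ K) ⊕ (M2 ⊕ K) = M1 ⊕ M2, so the key drops out. Then M2 = (M1 ⊕ M2) ⊕ M1 over the first 8 bytes.
byte 0: (d6 ⊕ 17) ⊕ 61 = c1 ⊕ 61 = a0
byte 1: (4b ⊕ 27) ⊕ 67 = 6c ⊕ 67 = 0b
byte 2: (b9 ⊕ f4) ⊕ 65 = 4d ⊕ 65 = 28
byte 3: (8c ⊕ 21) ⊕ 6e = ad ⊕ 6e = c3
byte 4: (d7 ⊕ 87) ⊕ 74 = 50 ⊕ 74 = 24
byte 5: (2a ⊕ 10) ⊕ 20 = 3a ⊕ 20 = 1a
byte 6: (cd ⊕ b2) ⊕ 70 = 7f ⊕ 70 = 0f
byte 7: (9b ⊕ fd) ⊕ 61 = 66 ⊕ 61 = 07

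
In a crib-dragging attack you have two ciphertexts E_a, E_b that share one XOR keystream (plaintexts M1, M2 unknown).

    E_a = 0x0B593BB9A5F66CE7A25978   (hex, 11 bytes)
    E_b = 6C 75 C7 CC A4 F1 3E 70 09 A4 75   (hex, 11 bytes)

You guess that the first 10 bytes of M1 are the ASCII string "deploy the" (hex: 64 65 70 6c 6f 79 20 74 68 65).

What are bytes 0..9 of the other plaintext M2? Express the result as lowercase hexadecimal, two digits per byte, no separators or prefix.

03498c196e7e72e3c398

First, E_a ⊕ E_b = (M1 ⊕ K) ⊕ (M2 ⊕ K) = M1 ⊕ M2, so the key drops out. Then M2 = (M1 ⊕ M2) ⊕ M1 over the first 10 bytes.
byte 0: (0b ⊕ 6c) ⊕ 64 = 67 ⊕ 64 = 03
byte 1: (59 ⊕ 75) ⊕ 65 = 2c ⊕ 65 = 49
byte 2: (3b ⊕ c7) ⊕ 70 = fc ⊕ 70 = 8c
byte 3: (b9 ⊕ cc) ⊕ 6c = 75 ⊕ 6c = 19
byte 4: (a5 ⊕ a4) ⊕ 6f = 01 ⊕ 6f = 6e
byte 5: (f6 ⊕ f1) ⊕ 79 = 07 ⊕ 79 = 7e
byte 6: (6c ⊕ 3e) ⊕ 20 = 52 ⊕ 20 = 72
byte 7: (e7 ⊕ 70) ⊕ 74 = 97 ⊕ 74 = e3
byte 8: (a2 ⊕ 09) ⊕ 68 = ab ⊕ 68 = c3
byte 9: (59 ⊕ a4) ⊕ 65 = fd ⊕ 65 = 98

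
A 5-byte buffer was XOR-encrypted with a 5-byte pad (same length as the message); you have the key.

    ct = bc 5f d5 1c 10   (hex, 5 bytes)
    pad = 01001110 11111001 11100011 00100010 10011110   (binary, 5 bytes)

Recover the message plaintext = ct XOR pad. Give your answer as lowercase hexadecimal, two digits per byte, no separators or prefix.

f2a6363e8e

bc ⊕ 4e = f2
5f ⊕ f9 = a6
d5 ⊕ e3 = 36
1c ⊕ 22 = 3e
10 ⊕ 9e = 8e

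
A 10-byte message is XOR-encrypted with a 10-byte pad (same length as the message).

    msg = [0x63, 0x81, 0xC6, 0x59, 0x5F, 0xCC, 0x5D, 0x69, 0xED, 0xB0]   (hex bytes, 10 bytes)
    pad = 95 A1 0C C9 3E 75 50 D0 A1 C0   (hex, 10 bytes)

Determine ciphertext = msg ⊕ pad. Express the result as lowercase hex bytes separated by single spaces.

01100011 ^ 10010101 = 11110110
10000001 ^ 10100001 = 00100000
11000110 ^ 00001100 = 11001010
01011001 ^ 11001001 = 10010000
01011111 ^ 00111110 = 01100001
11001100 ^ 01110101 = 10111001
01011101 ^ 01010000 = 00001101
01101001 ^ 11010000 = 10111001
11101101 ^ 10100001 = 01001100
10110000 ^ 11000000 = 01110000

f6 20 ca 90 61 b9 0d b9 4c 70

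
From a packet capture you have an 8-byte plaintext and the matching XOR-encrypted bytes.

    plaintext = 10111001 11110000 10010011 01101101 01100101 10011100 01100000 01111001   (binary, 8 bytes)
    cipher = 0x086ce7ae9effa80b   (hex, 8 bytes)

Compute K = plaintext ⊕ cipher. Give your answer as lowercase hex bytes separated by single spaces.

b1 9c 74 c3 fb 63 c8 72

Since cipher = plaintext ⊕ K, XORing both sides with plaintext gives K = plaintext ⊕ cipher.
10111001 ^ 00001000 = 10110001
11110000 ^ 01101100 = 10011100
10010011 ^ 11100111 = 01110100
01101101 ^ 10101110 = 11000011
01100101 ^ 10011110 = 11111011
10011100 ^ 11111111 = 01100011
01100000 ^ 10101000 = 11001000
01111001 ^ 00001011 = 01110010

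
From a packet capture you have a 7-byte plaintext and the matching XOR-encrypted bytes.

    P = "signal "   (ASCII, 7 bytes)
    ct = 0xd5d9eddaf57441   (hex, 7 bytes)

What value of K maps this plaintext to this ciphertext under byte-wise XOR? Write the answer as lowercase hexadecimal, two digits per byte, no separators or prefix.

a6b08ab4941861

Since ct = P ⊕ K, XORing both sides with P gives K = P ⊕ ct.
115 ⊕ 213 = 166
105 ⊕ 217 = 176
103 ⊕ 237 = 138
110 ⊕ 218 = 180
 97 ⊕ 245 = 148
108 ⊕ 116 =  24
 32 ⊕  65 =  97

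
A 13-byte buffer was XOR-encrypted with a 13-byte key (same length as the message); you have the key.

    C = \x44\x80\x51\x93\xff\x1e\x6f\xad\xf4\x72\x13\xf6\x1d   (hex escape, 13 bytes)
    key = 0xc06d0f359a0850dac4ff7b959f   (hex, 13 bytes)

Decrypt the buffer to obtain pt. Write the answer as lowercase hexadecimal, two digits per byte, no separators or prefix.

XOR is its own inverse, so applying the key byte-wise gives the result directly.
44 XOR c0 = 84
80 XOR 6d = ed
51 XOR 0f = 5e
93 XOR 35 = a6
ff XOR 9a = 65
1e XOR 08 = 16
6f XOR 50 = 3f
ad XOR da = 77
f4 XOR c4 = 30
72 XOR ff = 8d
13 XOR 7b = 68
f6 XOR 95 = 63
1d XOR 9f = 82

84ed5ea665163f77308d686382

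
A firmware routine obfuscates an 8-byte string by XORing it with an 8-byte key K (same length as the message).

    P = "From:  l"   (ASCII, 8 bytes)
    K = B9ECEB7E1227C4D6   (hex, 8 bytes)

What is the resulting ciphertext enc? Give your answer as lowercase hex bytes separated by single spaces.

01000110 XOR 10111001 = 11111111
01110010 XOR 11101100 = 10011110
01101111 XOR 11101011 = 10000100
01101101 XOR 01111110 = 00010011
00111010 XOR 00010010 = 00101000
00100000 XOR 00100111 = 00000111
00100000 XOR 11000100 = 11100100
01101100 XOR 11010110 = 10111010

ff 9e 84 13 28 07 e4 ba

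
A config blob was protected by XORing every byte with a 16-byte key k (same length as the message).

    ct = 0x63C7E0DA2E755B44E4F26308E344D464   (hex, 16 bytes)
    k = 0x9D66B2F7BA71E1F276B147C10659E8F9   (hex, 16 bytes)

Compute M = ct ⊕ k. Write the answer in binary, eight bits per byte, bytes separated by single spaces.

XOR is its own inverse, so applying the key byte-wise gives the result directly.
63 ⊕ 9d = fe
c7 ⊕ 66 = a1
e0 ⊕ b2 = 52
da ⊕ f7 = 2d
2e ⊕ ba = 94
75 ⊕ 71 = 04
5b ⊕ e1 = ba
44 ⊕ f2 = b6
e4 ⊕ 76 = 92
f2 ⊕ b1 = 43
63 ⊕ 47 = 24
08 ⊕ c1 = c9
e3 ⊕ 06 = e5
44 ⊕ 59 = 1d
d4 ⊕ e8 = 3c
64 ⊕ f9 = 9d

11111110 10100001 01010010 00101101 10010100 00000100 10111010 10110110 10010010 01000011 00100100 11001001 11100101 00011101 00111100 10011101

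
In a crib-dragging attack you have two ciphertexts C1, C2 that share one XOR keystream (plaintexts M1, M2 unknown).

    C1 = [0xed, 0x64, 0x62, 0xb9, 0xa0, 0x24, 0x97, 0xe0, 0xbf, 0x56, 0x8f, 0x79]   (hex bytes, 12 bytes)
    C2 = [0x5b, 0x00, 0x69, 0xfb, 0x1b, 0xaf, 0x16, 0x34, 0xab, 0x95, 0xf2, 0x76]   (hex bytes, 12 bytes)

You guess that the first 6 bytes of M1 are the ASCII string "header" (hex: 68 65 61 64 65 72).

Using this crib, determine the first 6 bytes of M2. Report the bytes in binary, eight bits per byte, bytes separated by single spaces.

First, C1 ⊕ C2 = (M1 ⊕ K) ⊕ (M2 ⊕ K) = M1 ⊕ M2, so the key drops out. Then M2 = (M1 ⊕ M2) ⊕ M1 over the first 6 bytes.
byte 0: (ed XOR 5b) XOR 68 = b6 XOR 68 = de
byte 1: (64 XOR 00) XOR 65 = 64 XOR 65 = 01
byte 2: (62 XOR 69) XOR 61 = 0b XOR 61 = 6a
byte 3: (b9 XOR fb) XOR 64 = 42 XOR 64 = 26
byte 4: (a0 XOR 1b) XOR 65 = bb XOR 65 = de
byte 5: (24 XOR af) XOR 72 = 8b XOR 72 = f9

11011110 00000001 01101010 00100110 11011110 11111001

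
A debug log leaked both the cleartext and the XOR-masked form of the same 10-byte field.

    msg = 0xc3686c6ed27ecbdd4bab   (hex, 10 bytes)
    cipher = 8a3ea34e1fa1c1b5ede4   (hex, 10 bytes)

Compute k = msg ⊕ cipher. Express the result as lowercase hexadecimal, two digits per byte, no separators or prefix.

4956cf20cddf0a68a64f

Since cipher = msg ⊕ k, XORing both sides with msg gives k = msg ⊕ cipher.
byte 0: 11000011 xor 10001010 = 01001001
byte 1: 01101000 xor 00111110 = 01010110
byte 2: 01101100 xor 10100011 = 11001111
byte 3: 01101110 xor 01001110 = 00100000
byte 4: 11010010 xor 00011111 = 11001101
byte 5: 01111110 xor 10100001 = 11011111
byte 6: 11001011 xor 11000001 = 00001010
byte 7: 11011101 xor 10110101 = 01101000
byte 8: 01001011 xor 11101101 = 10100110
byte 9: 10101011 xor 11100100 = 01001111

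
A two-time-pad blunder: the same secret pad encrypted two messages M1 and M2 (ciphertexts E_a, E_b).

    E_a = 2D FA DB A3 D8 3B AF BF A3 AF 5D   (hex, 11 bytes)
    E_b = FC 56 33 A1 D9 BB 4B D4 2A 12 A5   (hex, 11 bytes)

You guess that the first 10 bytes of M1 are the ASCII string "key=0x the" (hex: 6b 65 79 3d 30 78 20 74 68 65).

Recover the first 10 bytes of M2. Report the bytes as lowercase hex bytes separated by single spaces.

ba c9 91 3f 31 f8 c4 1f e1 d8

First, E_a ⊕ E_b = (M1 ⊕ K) ⊕ (M2 ⊕ K) = M1 ⊕ M2, so the key drops out. Then M2 = (M1 ⊕ M2) ⊕ M1 over the first 10 bytes.
byte 0: (2d xor fc) xor 6b = d1 xor 6b = ba
byte 1: (fa xor 56) xor 65 = ac xor 65 = c9
byte 2: (db xor 33) xor 79 = e8 xor 79 = 91
byte 3: (a3 xor a1) xor 3d = 02 xor 3d = 3f
byte 4: (d8 xor d9) xor 30 = 01 xor 30 = 31
byte 5: (3b xor bb) xor 78 = 80 xor 78 = f8
byte 6: (af xor 4b) xor 20 = e4 xor 20 = c4
byte 7: (bf xor d4) xor 74 = 6b xor 74 = 1f
byte 8: (a3 xor 2a) xor 68 = 89 xor 68 = e1
byte 9: (af xor 12) xor 65 = bd xor 65 = d8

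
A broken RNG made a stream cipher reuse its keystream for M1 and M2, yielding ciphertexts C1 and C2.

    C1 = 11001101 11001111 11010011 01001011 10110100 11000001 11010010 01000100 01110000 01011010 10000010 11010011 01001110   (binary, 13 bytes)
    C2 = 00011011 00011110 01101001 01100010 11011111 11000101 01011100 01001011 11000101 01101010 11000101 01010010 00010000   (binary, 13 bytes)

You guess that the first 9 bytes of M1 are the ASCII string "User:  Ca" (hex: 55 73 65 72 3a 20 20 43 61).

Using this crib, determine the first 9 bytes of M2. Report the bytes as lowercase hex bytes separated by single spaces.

First, C1 ⊕ C2 = (M1 ⊕ K) ⊕ (M2 ⊕ K) = M1 ⊕ M2, so the key drops out. Then M2 = (M1 ⊕ M2) ⊕ M1 over the first 9 bytes.
byte 0: (cd ^ 1b) ^ 55 = d6 ^ 55 = 83
byte 1: (cf ^ 1e) ^ 73 = d1 ^ 73 = a2
byte 2: (d3 ^ 69) ^ 65 = ba ^ 65 = df
byte 3: (4b ^ 62) ^ 72 = 29 ^ 72 = 5b
byte 4: (b4 ^ df) ^ 3a = 6b ^ 3a = 51
byte 5: (c1 ^ c5) ^ 20 = 04 ^ 20 = 24
byte 6: (d2 ^ 5c) ^ 20 = 8e ^ 20 = ae
byte 7: (44 ^ 4b) ^ 43 = 0f ^ 43 = 4c
byte 8: (70 ^ c5) ^ 61 = b5 ^ 61 = d4

83 a2 df 5b 51 24 ae 4c d4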